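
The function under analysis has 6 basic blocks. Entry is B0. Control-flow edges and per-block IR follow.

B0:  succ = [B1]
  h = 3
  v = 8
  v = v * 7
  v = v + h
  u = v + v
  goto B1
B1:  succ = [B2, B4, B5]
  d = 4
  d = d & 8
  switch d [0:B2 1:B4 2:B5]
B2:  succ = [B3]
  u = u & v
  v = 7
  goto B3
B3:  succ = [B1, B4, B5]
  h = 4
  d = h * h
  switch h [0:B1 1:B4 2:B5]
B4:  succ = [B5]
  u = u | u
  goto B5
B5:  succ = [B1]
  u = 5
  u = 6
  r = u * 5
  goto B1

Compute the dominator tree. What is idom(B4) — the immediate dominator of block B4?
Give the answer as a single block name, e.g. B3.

Answer: B1

Working:
idom tree: B1←B0 B2←B1 B3←B2 B4←B1 B5←B1
Dom at joins:
  B1: preds {B0,B3,B5}: {B0} ∩ {B0,B1,B2,B3} ∩ {B0,B1,B5} = {B0}; idom=B0
  B4: preds {B1,B3}: {B0,B1} ∩ {B0,B1,B2,B3} = {B0,B1}; idom=B1
  B5: preds {B1,B3,B4}: {B0,B1} ∩ {B0,B1,B2,B3} ∩ {B0,B1,B4} = {B0,B1}; idom=B1

idom(B4) = B1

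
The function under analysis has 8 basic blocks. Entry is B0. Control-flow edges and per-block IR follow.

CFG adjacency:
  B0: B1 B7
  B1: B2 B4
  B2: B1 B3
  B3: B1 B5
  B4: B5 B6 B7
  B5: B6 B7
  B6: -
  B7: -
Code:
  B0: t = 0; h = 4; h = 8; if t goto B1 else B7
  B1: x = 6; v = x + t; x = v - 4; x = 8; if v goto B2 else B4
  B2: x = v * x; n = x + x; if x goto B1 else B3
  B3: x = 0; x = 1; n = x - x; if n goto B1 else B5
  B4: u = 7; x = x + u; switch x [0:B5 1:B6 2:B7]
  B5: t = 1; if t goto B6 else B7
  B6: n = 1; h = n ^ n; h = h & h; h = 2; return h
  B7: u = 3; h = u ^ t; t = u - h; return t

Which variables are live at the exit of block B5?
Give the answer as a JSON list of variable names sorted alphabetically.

Block summaries:
  B0 def {h,t} use ∅
  B1 def {v,x} use {t}
  B2 def {n,x} use {v,x}
  B3 def {n,x} use ∅
  B4 def {u,x} use {x}
  B5 def {t} use ∅
  B6 def {h,n} use ∅
  B7 def {h,t,u} use {t}

Live sets:
  B0 li=∅ lo={t}
  B1 li={t} lo={t,v,x}
  B2 li={t,v,x} lo={t}
  B3 li={t} lo={t}
  B4 li={t,x} lo={t}
  B5 li=∅ lo={t}
  B6 li=∅ lo=∅
  B7 li={t} lo=∅

live-out(B5) = ["t"]

Answer: ["t"]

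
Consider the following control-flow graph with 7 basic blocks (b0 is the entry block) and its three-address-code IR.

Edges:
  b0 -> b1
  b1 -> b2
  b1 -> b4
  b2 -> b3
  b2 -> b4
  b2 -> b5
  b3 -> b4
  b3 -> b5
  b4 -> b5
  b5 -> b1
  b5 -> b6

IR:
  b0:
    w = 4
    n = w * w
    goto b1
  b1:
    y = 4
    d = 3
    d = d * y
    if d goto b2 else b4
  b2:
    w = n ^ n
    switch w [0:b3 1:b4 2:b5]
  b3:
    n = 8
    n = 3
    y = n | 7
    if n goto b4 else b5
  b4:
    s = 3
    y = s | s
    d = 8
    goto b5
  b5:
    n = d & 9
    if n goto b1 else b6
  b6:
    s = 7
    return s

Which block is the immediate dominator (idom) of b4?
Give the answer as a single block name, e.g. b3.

Answer: b1

Working:
idom tree: b1←b0 b2←b1 b3←b2 b4←b1 b5←b1 b6←b5
Join-block Dom:
  b1: preds {b0,b5}: {b0} ∩ {b0,b1,b5} = {b0}; idom=b0
  b4: preds {b1,b2,b3}: {b0,b1} ∩ {b0,b1,b2} ∩ {b0,b1,b2,b3} = {b0,b1}; idom=b1
  b5: preds {b2,b3,b4}: {b0,b1,b2} ∩ {b0,b1,b2,b3} ∩ {b0,b1,b4} = {b0,b1}; idom=b1

idom(b4) = b1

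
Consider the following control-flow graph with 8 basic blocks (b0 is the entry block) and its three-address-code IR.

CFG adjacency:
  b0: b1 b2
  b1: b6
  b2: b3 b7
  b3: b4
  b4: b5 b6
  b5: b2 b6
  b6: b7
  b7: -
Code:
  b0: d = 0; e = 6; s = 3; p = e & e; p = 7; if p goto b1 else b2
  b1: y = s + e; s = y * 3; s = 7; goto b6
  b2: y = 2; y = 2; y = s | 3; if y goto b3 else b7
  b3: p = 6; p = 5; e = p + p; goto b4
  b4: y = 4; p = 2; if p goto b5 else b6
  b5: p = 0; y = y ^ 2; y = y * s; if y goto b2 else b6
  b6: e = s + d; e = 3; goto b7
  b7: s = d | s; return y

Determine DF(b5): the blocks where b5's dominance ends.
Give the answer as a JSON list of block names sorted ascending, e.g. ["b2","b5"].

idom tree: b1←b0 b2←b0 b3←b2 b4←b3 b5←b4 b6←b0 b7←b0
Dom at joins:
  b2: preds {b0,b5}: {b0} ∩ {b0,b2,b3,b4,b5} = {b0}; idom=b0
  b6: preds {b1,b4,b5}: {b0,b1} ∩ {b0,b2,b3,b4} ∩ {b0,b2,b3,b4,b5} = {b0}; idom=b0
  b7: preds {b2,b6}: {b0,b2} ∩ {b0,b6} = {b0}; idom=b0

DF derivation:
  join b2 pred b0: · stop@b0
  join b2 pred b5: b5→b4→b3→b2 stop@b0
  join b6 pred b1: b1 stop@b0
  join b6 pred b4: b4→b3→b2 stop@b0
  join b6 pred b5: b5→b4→b3→b2 stop@b0
  join b7 pred b2: b2 stop@b0
  join b7 pred b6: b6 stop@b0
  b0 → ∅
  b1 → {b6}
  b2 → {b2,b6,b7}
  b3 → {b2,b6}
  b4 → {b2,b6}
  b5 → {b2,b6}
  b6 → {b7}
  b7 → ∅

DF(b5) = ["b2", "b6"]

Answer: ["b2", "b6"]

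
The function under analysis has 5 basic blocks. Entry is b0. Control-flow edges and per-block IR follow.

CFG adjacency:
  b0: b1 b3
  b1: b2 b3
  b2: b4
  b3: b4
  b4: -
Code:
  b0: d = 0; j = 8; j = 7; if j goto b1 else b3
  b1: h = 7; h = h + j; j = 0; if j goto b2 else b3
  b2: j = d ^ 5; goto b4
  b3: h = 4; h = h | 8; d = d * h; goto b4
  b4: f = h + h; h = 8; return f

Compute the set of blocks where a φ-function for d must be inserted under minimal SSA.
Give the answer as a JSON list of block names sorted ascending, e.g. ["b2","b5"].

Answer: ["b4"]

Analysis:
idom tree: b1←b0 b2←b1 b3←b0 b4←b0
Join-block Dom:
  b3: preds {b0,b1}: {b0} ∩ {b0,b1} = {b0}; idom=b0
  b4: preds {b2,b3}: {b0,b1,b2} ∩ {b0,b3} = {b0}; idom=b0

DF walk-up:
  join b3 pred b0: · stop@b0
  join b3 pred b1: b1 stop@b0
  join b4 pred b2: b2→b1 stop@b0
  join b4 pred b3: b3 stop@b0
  b0: DF=∅
  b1: DF={b3,b4}
  b2: DF={b4}
  b3: DF={b4}
  b4: DF=∅

φ for d: defs {b0,b3}
  DF⁺ = {b4}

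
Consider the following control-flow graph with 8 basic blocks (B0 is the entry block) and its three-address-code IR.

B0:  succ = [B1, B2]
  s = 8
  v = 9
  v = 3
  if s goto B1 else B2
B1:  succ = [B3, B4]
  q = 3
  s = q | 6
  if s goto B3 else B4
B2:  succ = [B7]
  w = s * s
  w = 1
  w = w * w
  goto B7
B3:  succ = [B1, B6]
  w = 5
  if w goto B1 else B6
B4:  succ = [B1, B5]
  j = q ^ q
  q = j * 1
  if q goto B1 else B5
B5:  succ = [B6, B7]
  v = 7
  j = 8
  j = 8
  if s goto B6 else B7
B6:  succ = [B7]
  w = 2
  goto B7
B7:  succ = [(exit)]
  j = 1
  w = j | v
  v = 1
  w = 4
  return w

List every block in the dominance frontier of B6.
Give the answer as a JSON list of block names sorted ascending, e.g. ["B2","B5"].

Answer: ["B7"]

Derivation:
idom tree: B1←B0 B2←B0 B3←B1 B4←B1 B5←B4 B6←B1 B7←B0
Dom∩ at merges:
  B1: preds {B0,B3,B4}: {B0} ∩ {B0,B1,B3} ∩ {B0,B1,B4} = {B0}; idom=B0
  B6: preds {B3,B5}: {B0,B1,B3} ∩ {B0,B1,B4,B5} = {B0,B1}; idom=B1
  B7: preds {B2,B5,B6}: {B0,B2} ∩ {B0,B1,B4,B5} ∩ {B0,B1,B6} = {B0}; idom=B0

DF walk-up:
  B1←B0: walk · to B0
  B1←B3: walk B3→B1 to B0
  B1←B4: walk B4→B1 to B0
  B6←B3: walk B3 to B1
  B6←B5: walk B5→B4 to B1
  B7←B2: walk B2 to B0
  B7←B5: walk B5→B4→B1 to B0
  B7←B6: walk B6→B1 to B0
  B0: DF=∅
  B1: DF={B1,B7}
  B2: DF={B7}
  B3: DF={B1,B6}
  B4: DF={B1,B6,B7}
  B5: DF={B6,B7}
  B6: DF={B7}
  B7: DF=∅

DF(B6) = ["B7"]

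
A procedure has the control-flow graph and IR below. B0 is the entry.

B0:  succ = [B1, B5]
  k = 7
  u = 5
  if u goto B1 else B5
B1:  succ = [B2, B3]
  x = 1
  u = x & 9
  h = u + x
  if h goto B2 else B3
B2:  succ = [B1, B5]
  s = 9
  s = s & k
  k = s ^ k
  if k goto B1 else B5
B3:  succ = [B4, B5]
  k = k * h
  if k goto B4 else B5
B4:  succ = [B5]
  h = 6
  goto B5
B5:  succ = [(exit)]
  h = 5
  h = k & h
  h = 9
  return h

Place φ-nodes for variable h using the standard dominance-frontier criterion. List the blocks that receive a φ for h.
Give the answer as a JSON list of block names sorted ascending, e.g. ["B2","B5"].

Answer: ["B1", "B5"]

Analysis:
idom tree: B1←B0 B2←B1 B3←B1 B4←B3 B5←B0
Join-block Dom:
  B1: preds {B0,B2}: {B0} ∩ {B0,B1,B2} = {B0}; idom=B0
  B5: preds {B0,B2,B3,B4}: {B0} ∩ {B0,B1,B2} ∩ {B0,B1,B3} ∩ {B0,B1,B3,B4} = {B0}; idom=B0

DF derivation:
  join B1 pred B0: · stop@B0
  join B1 pred B2: B2→B1 stop@B0
  join B5 pred B0: · stop@B0
  join B5 pred B2: B2→B1 stop@B0
  join B5 pred B3: B3→B1 stop@B0
  join B5 pred B4: B4→B3→B1 stop@B0
  DF(B0)=∅
  DF(B1)={B1,B5}
  DF(B2)={B1,B5}
  DF(B3)={B5}
  DF(B4)={B5}
  DF(B5)=∅

φ for h: defs {B1,B4,B5}
  DF⁺ = {B1,B5}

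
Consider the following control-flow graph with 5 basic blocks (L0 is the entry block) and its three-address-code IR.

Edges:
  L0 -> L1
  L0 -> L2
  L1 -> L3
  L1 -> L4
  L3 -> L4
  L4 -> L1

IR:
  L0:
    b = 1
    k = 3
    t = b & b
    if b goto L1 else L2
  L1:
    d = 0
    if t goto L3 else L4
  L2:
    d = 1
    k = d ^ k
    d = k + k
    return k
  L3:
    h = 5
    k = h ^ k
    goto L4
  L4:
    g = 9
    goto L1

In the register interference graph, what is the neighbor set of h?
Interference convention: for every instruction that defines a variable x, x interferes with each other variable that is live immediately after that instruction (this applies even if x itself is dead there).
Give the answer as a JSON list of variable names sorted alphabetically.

Block summaries:
  L0 def {b,k,t} use ∅
  L1 def {d} use {t}
  L2 def {d,k} use {k}
  L3 def {h,k} use {k}
  L4 def {g} use ∅

Backward fixpoint:
  L0 li=∅ lo={k,t}
  L1 li={k,t} lo={k,t}
  L2 li={k} lo=∅
  L3 li={k,t} lo={k,t}
  L4 li={k,t} lo={k,t}

Interfere edges:
  b — {k,t}
  d — {k,t}
  g — {k,t}
  h — {k,t}
  k — {b,d,g,h,t}
  t — {b,d,g,h,k}

N(h) = ["k", "t"]

Answer: ["k", "t"]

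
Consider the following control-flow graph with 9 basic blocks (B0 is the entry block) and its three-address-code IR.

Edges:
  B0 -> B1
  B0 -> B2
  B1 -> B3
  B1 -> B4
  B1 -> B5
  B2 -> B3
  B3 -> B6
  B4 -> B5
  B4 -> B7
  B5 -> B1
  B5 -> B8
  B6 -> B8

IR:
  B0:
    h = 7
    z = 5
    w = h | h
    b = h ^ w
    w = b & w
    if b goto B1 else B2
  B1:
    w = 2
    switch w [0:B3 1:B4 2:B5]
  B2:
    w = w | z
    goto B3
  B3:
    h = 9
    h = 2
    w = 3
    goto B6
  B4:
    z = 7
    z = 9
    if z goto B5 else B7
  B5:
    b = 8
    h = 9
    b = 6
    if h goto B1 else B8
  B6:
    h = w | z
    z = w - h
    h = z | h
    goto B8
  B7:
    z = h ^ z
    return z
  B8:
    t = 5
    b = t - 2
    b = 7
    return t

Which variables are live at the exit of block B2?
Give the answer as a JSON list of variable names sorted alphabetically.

def/use:
  B0: def={b,h,w,z} ue=∅
  B1: def={w} ue=∅
  B2: def={w} ue={w,z}
  B3: def={h,w} ue=∅
  B4: def={z} ue=∅
  B5: def={b,h} ue=∅
  B6: def={h,z} ue={w,z}
  B7: def={z} ue={h,z}
  B8: def={b,t} ue=∅

Live sets:
  B0 li=∅ lo={h,w,z}
  B1 li={h,z} lo={h,z}
  B2 li={w,z} lo={z}
  B3 li={z} lo={w,z}
  B4 li={h} lo={h,z}
  B5 li={z} lo={h,z}
  B6 li={w,z} lo=∅
  B7 li={h,z} lo=∅
  B8 li=∅ lo=∅

live-out(B2) = ["z"]

Answer: ["z"]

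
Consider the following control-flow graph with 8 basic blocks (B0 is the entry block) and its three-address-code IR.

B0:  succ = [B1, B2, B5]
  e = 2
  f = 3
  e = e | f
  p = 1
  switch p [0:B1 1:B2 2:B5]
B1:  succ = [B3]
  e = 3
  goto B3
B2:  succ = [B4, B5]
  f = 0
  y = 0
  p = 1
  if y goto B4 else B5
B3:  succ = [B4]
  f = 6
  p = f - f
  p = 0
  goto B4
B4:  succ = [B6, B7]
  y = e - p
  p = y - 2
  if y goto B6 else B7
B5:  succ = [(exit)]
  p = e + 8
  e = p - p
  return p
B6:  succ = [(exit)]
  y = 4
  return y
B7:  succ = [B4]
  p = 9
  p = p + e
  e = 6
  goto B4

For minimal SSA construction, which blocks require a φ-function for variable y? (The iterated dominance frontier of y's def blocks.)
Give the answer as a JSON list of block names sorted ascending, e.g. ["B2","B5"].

Answer: ["B4", "B5"]

Working:
idom tree: B1←B0 B2←B0 B3←B1 B4←B0 B5←B0 B6←B4 B7←B4
Join-block Dom:
  B4: preds {B2,B3,B7}: {B0,B2} ∩ {B0,B1,B3} ∩ {B0,B4,B7} = {B0}; idom=B0
  B5: preds {B0,B2}: {B0} ∩ {B0,B2} = {B0}; idom=B0

Frontier:
  join B4 pred B2: B2 stop@B0
  join B4 pred B3: B3→B1 stop@B0
  join B4 pred B7: B7→B4 stop@B0
  join B5 pred B0: · stop@B0
  join B5 pred B2: B2 stop@B0
  B0: DF=∅
  B1: DF={B4}
  B2: DF={B4,B5}
  B3: DF={B4}
  B4: DF={B4}
  B5: DF=∅
  B6: DF=∅
  B7: DF={B4}

φ for y: defs {B2,B4,B6}
  DF⁺ = {B4,B5}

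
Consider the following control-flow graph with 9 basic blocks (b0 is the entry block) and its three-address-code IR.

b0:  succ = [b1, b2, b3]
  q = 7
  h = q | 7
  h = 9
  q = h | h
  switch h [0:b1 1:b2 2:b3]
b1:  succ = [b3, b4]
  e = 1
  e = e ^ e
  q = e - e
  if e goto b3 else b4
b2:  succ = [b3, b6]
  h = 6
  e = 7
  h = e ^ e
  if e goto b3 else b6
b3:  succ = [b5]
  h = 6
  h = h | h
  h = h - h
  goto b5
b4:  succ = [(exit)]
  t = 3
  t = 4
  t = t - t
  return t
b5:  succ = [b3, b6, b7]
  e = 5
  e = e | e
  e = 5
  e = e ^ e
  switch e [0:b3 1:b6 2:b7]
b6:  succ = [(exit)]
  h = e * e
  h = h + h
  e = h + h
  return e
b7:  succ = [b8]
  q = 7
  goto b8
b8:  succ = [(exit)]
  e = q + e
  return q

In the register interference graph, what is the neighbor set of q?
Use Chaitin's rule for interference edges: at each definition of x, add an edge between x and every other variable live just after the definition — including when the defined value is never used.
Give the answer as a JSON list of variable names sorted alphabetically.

Block summaries:
  b0: def={h,q} ue=∅
  b1: def={e,q} ue=∅
  b2: def={e,h} ue=∅
  b3: def={h} ue=∅
  b4: def={t} ue=∅
  b5: def={e} ue=∅
  b6: def={e,h} ue={e}
  b7: def={q} ue=∅
  b8: def={e} ue={e,q}

Live sets:
  b0 li=∅ lo=∅
  b1 li=∅ lo=∅
  b2 li=∅ lo={e}
  b3 li=∅ lo=∅
  b4 li=∅ lo=∅
  b5 li=∅ lo={e}
  b6 li={e} lo=∅
  b7 li={e} lo={e,q}
  b8 li={e,q} lo=∅

Interfere edges:
  e — {h,q}
  h — {e,q}
  q — {e,h}
  t — ∅

N(q) = ["e", "h"]

Answer: ["e", "h"]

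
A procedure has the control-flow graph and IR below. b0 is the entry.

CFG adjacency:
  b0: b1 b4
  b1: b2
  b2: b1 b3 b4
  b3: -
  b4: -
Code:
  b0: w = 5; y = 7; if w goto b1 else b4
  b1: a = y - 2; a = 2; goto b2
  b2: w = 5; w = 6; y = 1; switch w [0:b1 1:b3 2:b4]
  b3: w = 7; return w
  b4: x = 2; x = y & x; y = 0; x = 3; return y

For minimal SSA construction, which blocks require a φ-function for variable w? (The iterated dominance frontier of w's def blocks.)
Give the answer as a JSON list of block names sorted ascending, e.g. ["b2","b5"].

idom tree: b1←b0 b2←b1 b3←b2 b4←b0
Dom at joins:
  b1: preds {b0,b2}: {b0} ∩ {b0,b1,b2} = {b0}; idom=b0
  b4: preds {b0,b2}: {b0} ∩ {b0,b1,b2} = {b0}; idom=b0

Frontier:
  join b1 pred b0: · stop@b0
  join b1 pred b2: b2→b1 stop@b0
  join b4 pred b0: · stop@b0
  join b4 pred b2: b2→b1 stop@b0
  b0 → ∅
  b1 → {b1,b4}
  b2 → {b1,b4}
  b3 → ∅
  b4 → ∅

φ for w: defs {b0,b2,b3}
  DF⁺ = {b1,b4}

Answer: ["b1", "b4"]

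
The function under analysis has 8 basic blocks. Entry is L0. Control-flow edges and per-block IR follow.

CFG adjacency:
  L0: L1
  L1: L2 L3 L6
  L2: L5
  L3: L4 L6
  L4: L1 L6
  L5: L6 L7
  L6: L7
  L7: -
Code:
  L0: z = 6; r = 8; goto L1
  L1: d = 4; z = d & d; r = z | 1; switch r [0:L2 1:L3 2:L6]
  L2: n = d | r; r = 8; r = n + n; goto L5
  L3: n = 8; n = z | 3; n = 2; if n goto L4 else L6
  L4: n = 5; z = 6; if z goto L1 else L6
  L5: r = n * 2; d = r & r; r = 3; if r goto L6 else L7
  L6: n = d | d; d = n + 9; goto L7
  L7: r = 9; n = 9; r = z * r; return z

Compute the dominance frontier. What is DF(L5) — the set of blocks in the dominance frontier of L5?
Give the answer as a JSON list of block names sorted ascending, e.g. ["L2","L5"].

Answer: ["L6", "L7"]

Working:
idom tree: L1←L0 L2←L1 L3←L1 L4←L3 L5←L2 L6←L1 L7←L1
Dom∩ at merges:
  L1: preds {L0,L4}: {L0} ∩ {L0,L1,L3,L4} = {L0}; idom=L0
  L6: preds {L1,L3,L4,L5}: {L0,L1} ∩ {L0,L1,L3} ∩ {L0,L1,L3,L4} ∩ {L0,L1,L2,L5} = {L0,L1}; idom=L1
  L7: preds {L5,L6}: {L0,L1,L2,L5} ∩ {L0,L1,L6} = {L0,L1}; idom=L1

DF walk-up:
  join L1 pred L0: · stop@L0
  join L1 pred L4: L4→L3→L1 stop@L0
  join L6 pred L1: · stop@L1
  join L6 pred L3: L3 stop@L1
  join L6 pred L4: L4→L3 stop@L1
  join L6 pred L5: L5→L2 stop@L1
  join L7 pred L5: L5→L2 stop@L1
  join L7 pred L6: L6 stop@L1
  L0: DF=∅
  L1: DF={L1}
  L2: DF={L6,L7}
  L3: DF={L1,L6}
  L4: DF={L1,L6}
  L5: DF={L6,L7}
  L6: DF={L7}
  L7: DF=∅

DF(L5) = ["L6", "L7"]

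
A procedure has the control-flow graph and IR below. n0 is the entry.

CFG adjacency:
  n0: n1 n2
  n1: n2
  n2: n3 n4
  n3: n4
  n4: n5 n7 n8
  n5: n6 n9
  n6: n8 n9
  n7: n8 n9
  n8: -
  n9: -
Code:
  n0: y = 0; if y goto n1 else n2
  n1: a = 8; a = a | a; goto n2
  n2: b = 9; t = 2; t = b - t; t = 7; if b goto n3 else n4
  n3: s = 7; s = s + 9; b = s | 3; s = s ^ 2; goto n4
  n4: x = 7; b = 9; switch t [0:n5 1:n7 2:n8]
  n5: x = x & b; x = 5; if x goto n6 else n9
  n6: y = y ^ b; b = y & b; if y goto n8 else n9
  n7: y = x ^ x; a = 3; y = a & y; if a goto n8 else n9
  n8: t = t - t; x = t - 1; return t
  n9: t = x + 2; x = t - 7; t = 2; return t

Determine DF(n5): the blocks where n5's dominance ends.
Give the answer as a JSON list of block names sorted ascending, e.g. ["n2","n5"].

Answer: ["n8", "n9"]

Working:
idom tree: n1←n0 n2←n0 n3←n2 n4←n2 n5←n4 n6←n5 n7←n4 n8←n4 n9←n4
Dom at joins:
  n2: preds {n0,n1}: {n0} ∩ {n0,n1} = {n0}; idom=n0
  n4: preds {n2,n3}: {n0,n2} ∩ {n0,n2,n3} = {n0,n2}; idom=n2
  n8: preds {n4,n6,n7}: {n0,n2,n4} ∩ {n0,n2,n4,n5,n6} ∩ {n0,n2,n4,n7} = {n0,n2,n4}; idom=n4
  n9: preds {n5,n6,n7}: {n0,n2,n4,n5} ∩ {n0,n2,n4,n5,n6} ∩ {n0,n2,n4,n7} = {n0,n2,n4}; idom=n4

DF derivation:
  n2←n0: walk · to n0
  n2←n1: walk n1 to n0
  n4←n2: walk · to n2
  n4←n3: walk n3 to n2
  n8←n4: walk · to n4
  n8←n6: walk n6→n5 to n4
  n8←n7: walk n7 to n4
  n9←n5: walk n5 to n4
  n9←n6: walk n6→n5 to n4
  n9←n7: walk n7 to n4
  n0 → ∅
  n1 → {n2}
  n2 → ∅
  n3 → {n4}
  n4 → ∅
  n5 → {n8,n9}
  n6 → {n8,n9}
  n7 → {n8,n9}
  n8 → ∅
  n9 → ∅

DF(n5) = ["n8", "n9"]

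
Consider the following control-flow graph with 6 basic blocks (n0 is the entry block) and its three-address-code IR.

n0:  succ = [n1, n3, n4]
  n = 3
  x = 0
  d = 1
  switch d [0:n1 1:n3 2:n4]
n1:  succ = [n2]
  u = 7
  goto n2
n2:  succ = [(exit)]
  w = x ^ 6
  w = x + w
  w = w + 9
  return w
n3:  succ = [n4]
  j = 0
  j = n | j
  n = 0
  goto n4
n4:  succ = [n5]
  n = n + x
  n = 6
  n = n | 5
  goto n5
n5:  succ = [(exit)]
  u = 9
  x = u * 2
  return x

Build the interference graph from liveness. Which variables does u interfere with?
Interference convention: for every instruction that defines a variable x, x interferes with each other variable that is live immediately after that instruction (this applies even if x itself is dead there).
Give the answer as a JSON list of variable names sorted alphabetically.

Per-block:
  n0: def={d,n,x} ue=∅
  n1: def={u} ue=∅
  n2: def={w} ue={x}
  n3: def={j,n} ue={n}
  n4: def={n} ue={n,x}
  n5: def={u,x} ue=∅

Live sets:
  n0: in=∅ out={n,x}
  n1: in={x} out={x}
  n2: in={x} out=∅
  n3: in={n,x} out={n,x}
  n4: in={n,x} out=∅
  n5: in=∅ out=∅

Interference:
  d↔{n,x}
  j↔{n,x}
  n↔{d,j,x}
  u↔{x}
  w↔{x}
  x↔{d,j,n,u,w}

N(u) = ["x"]

Answer: ["x"]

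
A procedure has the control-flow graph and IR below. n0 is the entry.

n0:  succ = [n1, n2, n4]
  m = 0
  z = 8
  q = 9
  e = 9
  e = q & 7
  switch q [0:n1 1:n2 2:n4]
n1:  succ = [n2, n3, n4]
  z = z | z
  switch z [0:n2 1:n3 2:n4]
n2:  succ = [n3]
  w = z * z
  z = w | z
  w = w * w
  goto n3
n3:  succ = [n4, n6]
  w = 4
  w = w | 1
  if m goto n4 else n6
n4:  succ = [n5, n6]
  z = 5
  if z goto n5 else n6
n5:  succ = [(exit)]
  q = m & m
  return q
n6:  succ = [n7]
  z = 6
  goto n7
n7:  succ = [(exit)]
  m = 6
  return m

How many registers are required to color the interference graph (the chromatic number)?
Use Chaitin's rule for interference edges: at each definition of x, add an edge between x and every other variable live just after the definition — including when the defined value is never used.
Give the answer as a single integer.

Per-block:
  n0: def={e,m,q,z} ue=∅
  n1: def={z} ue={z}
  n2: def={w,z} ue={z}
  n3: def={w} ue={m}
  n4: def={z} ue=∅
  n5: def={q} ue={m}
  n6: def={z} ue=∅
  n7: def={m} ue=∅

Liveness:
  n0 li=∅ lo={m,z}
  n1 li={m,z} lo={m,z}
  n2 li={m,z} lo={m}
  n3 li={m} lo={m}
  n4 li={m} lo={m}
  n5 li={m} lo=∅
  n6 li=∅ lo=∅
  n7 li=∅ lo=∅

Interference:
  e↔{m,q,z}
  m↔{e,q,w,z}
  q↔{e,m,z}
  w↔{m,z}
  z↔{e,m,q,w}

Registers:
  {e,m,q,z} pairwise interfere (4-clique) ⇒ χ ≥ 4
  assign e→R2 m→R0 q→R3 w→R2 z→R1 — no edge inside a register ⇒ χ ≤ 4
  χ = 4

Answer: 4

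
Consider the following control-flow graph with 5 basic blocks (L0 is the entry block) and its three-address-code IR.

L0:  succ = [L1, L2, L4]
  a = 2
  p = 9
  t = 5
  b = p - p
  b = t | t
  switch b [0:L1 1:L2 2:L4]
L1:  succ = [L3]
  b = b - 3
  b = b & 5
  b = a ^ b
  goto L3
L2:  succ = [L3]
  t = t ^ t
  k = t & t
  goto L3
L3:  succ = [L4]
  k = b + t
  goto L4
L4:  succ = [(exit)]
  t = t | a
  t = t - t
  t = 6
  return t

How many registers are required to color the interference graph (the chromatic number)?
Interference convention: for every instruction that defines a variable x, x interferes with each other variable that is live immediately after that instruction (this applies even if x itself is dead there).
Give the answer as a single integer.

Per-block:
  L0: def={a,b,p,t} ue=∅
  L1: def={b} ue={a,b}
  L2: def={k,t} ue={t}
  L3: def={k} ue={b,t}
  L4: def={t} ue={a,t}

Backward fixpoint:
  L0: in=∅ out={a,b,t}
  L1: in={a,b,t} out={a,b,t}
  L2: in={a,b,t} out={a,b,t}
  L3: in={a,b,t} out={a,t}
  L4: in={a,t} out=∅

Conflict graph:
  a↔{b,k,p,t}
  b↔{a,k,t}
  k↔{a,b,t}
  p↔{a,t}
  t↔{a,b,k,p}

Colouring:
  {a,b,k,t} pairwise interfere (4-clique) ⇒ χ ≥ 4
  assign a→c0 b→c2 k→c3 p→c2 t→c1 — no edge inside a register ⇒ χ ≤ 4
  χ = 4

Answer: 4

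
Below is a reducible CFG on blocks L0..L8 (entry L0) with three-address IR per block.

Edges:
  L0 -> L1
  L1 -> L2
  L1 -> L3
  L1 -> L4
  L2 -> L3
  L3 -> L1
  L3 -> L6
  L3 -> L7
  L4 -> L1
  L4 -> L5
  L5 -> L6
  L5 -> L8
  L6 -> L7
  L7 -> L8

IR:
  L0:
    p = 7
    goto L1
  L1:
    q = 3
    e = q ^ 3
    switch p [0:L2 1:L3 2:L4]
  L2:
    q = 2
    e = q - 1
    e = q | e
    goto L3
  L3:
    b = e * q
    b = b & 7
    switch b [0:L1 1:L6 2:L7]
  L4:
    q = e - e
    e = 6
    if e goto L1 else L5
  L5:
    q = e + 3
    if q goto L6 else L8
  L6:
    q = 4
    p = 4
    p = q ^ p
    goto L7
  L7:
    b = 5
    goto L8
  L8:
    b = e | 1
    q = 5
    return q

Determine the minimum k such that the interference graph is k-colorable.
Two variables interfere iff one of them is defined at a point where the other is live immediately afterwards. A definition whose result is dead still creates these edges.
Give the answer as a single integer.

Answer: 3

Working:
def/use:
  L0 def {p} use ∅
  L1 def {e,q} use {p}
  L2 def {e,q} use ∅
  L3 def {b} use {e,q}
  L4 def {e,q} use {e}
  L5 def {q} use {e}
  L6 def {p,q} use ∅
  L7 def {b} use ∅
  L8 def {b,q} use {e}

Live sets:
  live L0: ∅→{p}
  live L1: {p}→{e,p,q}
  live L2: {p}→{e,p,q}
  live L3: {e,p,q}→{e,p}
  live L4: {e,p}→{e,p}
  live L5: {e}→{e}
  live L6: {e}→{e}
  live L7: {e}→{e}
  live L8: {e}→∅

Interfere edges:
  b — {e,p}
  e — {b,p,q}
  p — {b,e,q}
  q — {e,p}

Colouring:
  lower bound: {b,e,p} mutually conflict ⇒ χ ≥ 3
  3-colouring: R0={e}  R1={p}  R2={b,q}
  χ = 3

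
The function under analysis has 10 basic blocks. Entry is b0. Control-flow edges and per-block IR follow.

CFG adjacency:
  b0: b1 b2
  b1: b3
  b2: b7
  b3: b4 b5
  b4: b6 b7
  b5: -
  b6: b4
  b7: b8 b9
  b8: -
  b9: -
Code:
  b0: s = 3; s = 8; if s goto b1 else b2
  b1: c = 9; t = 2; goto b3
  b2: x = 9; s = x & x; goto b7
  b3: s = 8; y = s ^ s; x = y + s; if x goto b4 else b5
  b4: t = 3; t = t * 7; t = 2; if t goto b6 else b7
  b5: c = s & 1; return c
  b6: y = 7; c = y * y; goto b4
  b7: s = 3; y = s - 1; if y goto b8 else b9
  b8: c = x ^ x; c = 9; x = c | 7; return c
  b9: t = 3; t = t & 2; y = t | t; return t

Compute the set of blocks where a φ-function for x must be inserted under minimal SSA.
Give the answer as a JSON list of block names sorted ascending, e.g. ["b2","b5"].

idom tree: b1←b0 b2←b0 b3←b1 b4←b3 b5←b3 b6←b4 b7←b0 b8←b7 b9←b7
Dom at joins:
  b4: preds {b3,b6}: {b0,b1,b3} ∩ {b0,b1,b3,b4,b6} = {b0,b1,b3}; idom=b3
  b7: preds {b2,b4}: {b0,b2} ∩ {b0,b1,b3,b4} = {b0}; idom=b0

Frontier:
  b4←b3: walk · to b3
  b4←b6: walk b6→b4 to b3
  b7←b2: walk b2 to b0
  b7←b4: walk b4→b3→b1 to b0
  b0: DF=∅
  b1: DF={b7}
  b2: DF={b7}
  b3: DF={b7}
  b4: DF={b4,b7}
  b5: DF=∅
  b6: DF={b4}
  b7: DF=∅
  b8: DF=∅
  b9: DF=∅

φ for x: defs {b2,b3,b8}
  DF⁺ = {b7}

Answer: ["b7"]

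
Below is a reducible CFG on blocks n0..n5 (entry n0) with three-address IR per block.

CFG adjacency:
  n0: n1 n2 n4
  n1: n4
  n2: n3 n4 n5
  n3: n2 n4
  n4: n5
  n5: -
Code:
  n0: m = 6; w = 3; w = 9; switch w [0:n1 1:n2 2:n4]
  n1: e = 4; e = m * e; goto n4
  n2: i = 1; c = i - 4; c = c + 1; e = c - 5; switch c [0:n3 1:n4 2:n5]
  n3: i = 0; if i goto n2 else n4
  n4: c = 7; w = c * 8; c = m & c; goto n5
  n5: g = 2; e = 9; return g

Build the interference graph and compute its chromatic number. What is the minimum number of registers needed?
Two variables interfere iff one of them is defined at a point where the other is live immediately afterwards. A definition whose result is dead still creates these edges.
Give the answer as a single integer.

Block summaries:
  n0: def={m,w} ue=∅
  n1: def={e} ue={m}
  n2: def={c,e,i} ue=∅
  n3: def={i} ue=∅
  n4: def={c,w} ue={m}
  n5: def={e,g} ue=∅

Liveness:
  n0: in=∅ out={m}
  n1: in={m} out={m}
  n2: in={m} out={m}
  n3: in={m} out={m}
  n4: in={m} out=∅
  n5: in=∅ out=∅

Conflict graph:
  c — {e,m,w}
  e — {c,g,m}
  g — {e}
  i — {m}
  m — {c,e,i,w}
  w — {c,m}

Registers:
  {c,e,m} pairwise interfere (3-clique) ⇒ χ ≥ 3
  3-colouring: r0={g,m}  r1={c,i}  r2={e,w}
  χ = 3

Answer: 3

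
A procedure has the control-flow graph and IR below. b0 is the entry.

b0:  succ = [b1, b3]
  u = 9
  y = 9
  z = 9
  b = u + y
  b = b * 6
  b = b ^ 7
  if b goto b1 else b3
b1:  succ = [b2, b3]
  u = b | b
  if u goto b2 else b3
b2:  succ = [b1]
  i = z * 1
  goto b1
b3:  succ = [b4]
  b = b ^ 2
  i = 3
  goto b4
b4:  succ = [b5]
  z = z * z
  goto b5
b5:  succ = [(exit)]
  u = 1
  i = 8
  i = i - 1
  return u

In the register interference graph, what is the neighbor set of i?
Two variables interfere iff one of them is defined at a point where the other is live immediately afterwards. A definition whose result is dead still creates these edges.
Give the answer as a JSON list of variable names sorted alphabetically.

Per-block:
  b0 def {b,u,y,z} use ∅
  b1 def {u} use {b}
  b2 def {i} use {z}
  b3 def {b,i} use {b}
  b4 def {z} use {z}
  b5 def {i,u} use ∅

Live sets:
  b0 li=∅ lo={b,z}
  b1 li={b,z} lo={b,z}
  b2 li={b,z} lo={b,z}
  b3 li={b,z} lo={z}
  b4 li={z} lo=∅
  b5 li=∅ lo=∅

Interfere edges:
  b↔{i,u,z}
  i↔{b,u,z}
  u↔{b,i,y,z}
  y↔{u,z}
  z↔{b,i,u,y}

N(i) = ["b", "u", "z"]

Answer: ["b", "u", "z"]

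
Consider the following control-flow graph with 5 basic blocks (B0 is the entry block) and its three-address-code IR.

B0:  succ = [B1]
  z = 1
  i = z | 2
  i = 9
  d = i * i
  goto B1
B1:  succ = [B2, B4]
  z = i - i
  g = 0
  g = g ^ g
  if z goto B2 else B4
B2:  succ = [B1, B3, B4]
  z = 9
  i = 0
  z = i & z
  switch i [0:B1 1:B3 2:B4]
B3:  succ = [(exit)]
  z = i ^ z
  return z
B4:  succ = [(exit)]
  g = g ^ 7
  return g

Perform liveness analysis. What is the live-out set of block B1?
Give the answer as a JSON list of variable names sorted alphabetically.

Per-block:
  B0 def {d,i,z} use ∅
  B1 def {g,z} use {i}
  B2 def {i,z} use ∅
  B3 def {z} use {i,z}
  B4 def {g} use {g}

Backward fixpoint:
  live B0: ∅→{i}
  live B1: {i}→{g}
  live B2: {g}→{g,i,z}
  live B3: {i,z}→∅
  live B4: {g}→∅

live-out(B1) = ["g"]

Answer: ["g"]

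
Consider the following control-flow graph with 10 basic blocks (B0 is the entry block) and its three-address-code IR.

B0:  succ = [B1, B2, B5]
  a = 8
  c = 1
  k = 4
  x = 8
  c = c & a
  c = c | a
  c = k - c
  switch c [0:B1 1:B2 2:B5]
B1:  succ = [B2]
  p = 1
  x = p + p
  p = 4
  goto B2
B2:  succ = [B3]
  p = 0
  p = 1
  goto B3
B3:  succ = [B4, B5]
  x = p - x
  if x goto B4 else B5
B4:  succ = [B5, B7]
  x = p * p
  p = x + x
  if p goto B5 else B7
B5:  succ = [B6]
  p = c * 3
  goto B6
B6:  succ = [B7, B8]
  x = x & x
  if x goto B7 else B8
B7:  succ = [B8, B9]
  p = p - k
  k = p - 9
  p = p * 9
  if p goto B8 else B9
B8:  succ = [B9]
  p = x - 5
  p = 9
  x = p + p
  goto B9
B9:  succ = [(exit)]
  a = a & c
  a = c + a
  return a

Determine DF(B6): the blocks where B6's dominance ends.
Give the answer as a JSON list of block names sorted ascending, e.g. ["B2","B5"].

idom tree: B1←B0 B2←B0 B3←B2 B4←B3 B5←B0 B6←B5 B7←B0 B8←B0 B9←B0
Dom∩ at merges:
  B2: preds {B0,B1}: {B0} ∩ {B0,B1} = {B0}; idom=B0
  B5: preds {B0,B3,B4}: {B0} ∩ {B0,B2,B3} ∩ {B0,B2,B3,B4} = {B0}; idom=B0
  B7: preds {B4,B6}: {B0,B2,B3,B4} ∩ {B0,B5,B6} = {B0}; idom=B0
  B8: preds {B6,B7}: {B0,B5,B6} ∩ {B0,B7} = {B0}; idom=B0
  B9: preds {B7,B8}: {B0,B7} ∩ {B0,B8} = {B0}; idom=B0

DF walk-up:
  B2←B0: walk · to B0
  B2←B1: walk B1 to B0
  B5←B0: walk · to B0
  B5←B3: walk B3→B2 to B0
  B5←B4: walk B4→B3→B2 to B0
  B7←B4: walk B4→B3→B2 to B0
  B7←B6: walk B6→B5 to B0
  B8←B6: walk B6→B5 to B0
  B8←B7: walk B7 to B0
  B9←B7: walk B7 to B0
  B9←B8: walk B8 to B0
  B0 → ∅
  B1 → {B2}
  B2 → {B5,B7}
  B3 → {B5,B7}
  B4 → {B5,B7}
  B5 → {B7,B8}
  B6 → {B7,B8}
  B7 → {B8,B9}
  B8 → {B9}
  B9 → ∅

DF(B6) = ["B7", "B8"]

Answer: ["B7", "B8"]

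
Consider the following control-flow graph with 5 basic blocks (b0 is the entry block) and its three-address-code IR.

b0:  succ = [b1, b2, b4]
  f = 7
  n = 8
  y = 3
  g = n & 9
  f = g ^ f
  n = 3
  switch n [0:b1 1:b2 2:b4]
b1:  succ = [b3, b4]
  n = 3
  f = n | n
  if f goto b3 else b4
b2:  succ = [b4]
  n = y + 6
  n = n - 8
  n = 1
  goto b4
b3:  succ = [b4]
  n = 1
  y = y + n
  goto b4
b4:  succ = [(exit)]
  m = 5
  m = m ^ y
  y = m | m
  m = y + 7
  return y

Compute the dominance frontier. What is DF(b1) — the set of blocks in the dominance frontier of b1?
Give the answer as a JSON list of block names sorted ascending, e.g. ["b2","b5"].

Answer: ["b4"]

Working:
idom tree: b1←b0 b2←b0 b3←b1 b4←b0
Dom∩ at merges:
  b4: preds {b0,b1,b2,b3}: {b0} ∩ {b0,b1} ∩ {b0,b2} ∩ {b0,b1,b3} = {b0}; idom=b0

DF derivation:
  b4←b0: walk · to b0
  b4←b1: walk b1 to b0
  b4←b2: walk b2 to b0
  b4←b3: walk b3→b1 to b0
  DF(b0)=∅
  DF(b1)={b4}
  DF(b2)={b4}
  DF(b3)={b4}
  DF(b4)=∅

DF(b1) = ["b4"]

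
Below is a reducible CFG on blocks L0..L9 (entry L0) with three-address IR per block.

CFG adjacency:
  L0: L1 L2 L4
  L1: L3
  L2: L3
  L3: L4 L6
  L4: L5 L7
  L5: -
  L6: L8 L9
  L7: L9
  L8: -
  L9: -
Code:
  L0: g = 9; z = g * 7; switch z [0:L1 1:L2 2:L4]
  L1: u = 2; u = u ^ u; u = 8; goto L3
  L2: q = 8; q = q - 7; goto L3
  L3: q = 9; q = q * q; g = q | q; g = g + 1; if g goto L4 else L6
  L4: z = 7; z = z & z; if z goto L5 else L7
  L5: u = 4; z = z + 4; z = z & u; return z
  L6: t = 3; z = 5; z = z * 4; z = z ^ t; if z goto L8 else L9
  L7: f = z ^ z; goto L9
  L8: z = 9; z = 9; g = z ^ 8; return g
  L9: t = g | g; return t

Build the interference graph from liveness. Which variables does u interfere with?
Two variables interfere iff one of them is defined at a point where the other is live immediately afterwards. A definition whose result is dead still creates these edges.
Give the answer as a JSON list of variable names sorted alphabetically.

Per-block:
  L0: def={g,z} ue=∅
  L1: def={u} ue=∅
  L2: def={q} ue=∅
  L3: def={g,q} ue=∅
  L4: def={z} ue=∅
  L5: def={u,z} ue={z}
  L6: def={t,z} ue=∅
  L7: def={f} ue={z}
  L8: def={g,z} ue=∅
  L9: def={t} ue={g}

Liveness:
  L0: in=∅ out={g}
  L1: in=∅ out=∅
  L2: in=∅ out=∅
  L3: in=∅ out={g}
  L4: in={g} out={g,z}
  L5: in={z} out=∅
  L6: in={g} out={g}
  L7: in={g,z} out={g}
  L8: in=∅ out=∅
  L9: in={g} out=∅

Interfere edges:
  f↔{g}
  g↔{f,t,z}
  q↔∅
  t↔{g,z}
  u↔{z}
  z↔{g,t,u}

N(u) = ["z"]

Answer: ["z"]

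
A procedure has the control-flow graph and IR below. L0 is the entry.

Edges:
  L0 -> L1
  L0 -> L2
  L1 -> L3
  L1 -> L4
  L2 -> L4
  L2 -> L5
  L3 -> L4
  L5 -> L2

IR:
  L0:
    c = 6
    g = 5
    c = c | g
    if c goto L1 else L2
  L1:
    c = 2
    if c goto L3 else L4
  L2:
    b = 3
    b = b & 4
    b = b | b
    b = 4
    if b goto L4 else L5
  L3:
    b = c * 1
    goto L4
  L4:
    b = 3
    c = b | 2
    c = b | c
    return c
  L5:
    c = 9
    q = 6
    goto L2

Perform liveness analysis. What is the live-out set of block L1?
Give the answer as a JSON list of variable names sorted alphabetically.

Block summaries:
  L0 def {c,g} use ∅
  L1 def {c} use ∅
  L2 def {b} use ∅
  L3 def {b} use {c}
  L4 def {b,c} use ∅
  L5 def {c,q} use ∅

Liveness:
  L0: in=∅ out=∅
  L1: in=∅ out={c}
  L2: in=∅ out=∅
  L3: in={c} out=∅
  L4: in=∅ out=∅
  L5: in=∅ out=∅

live-out(L1) = ["c"]

Answer: ["c"]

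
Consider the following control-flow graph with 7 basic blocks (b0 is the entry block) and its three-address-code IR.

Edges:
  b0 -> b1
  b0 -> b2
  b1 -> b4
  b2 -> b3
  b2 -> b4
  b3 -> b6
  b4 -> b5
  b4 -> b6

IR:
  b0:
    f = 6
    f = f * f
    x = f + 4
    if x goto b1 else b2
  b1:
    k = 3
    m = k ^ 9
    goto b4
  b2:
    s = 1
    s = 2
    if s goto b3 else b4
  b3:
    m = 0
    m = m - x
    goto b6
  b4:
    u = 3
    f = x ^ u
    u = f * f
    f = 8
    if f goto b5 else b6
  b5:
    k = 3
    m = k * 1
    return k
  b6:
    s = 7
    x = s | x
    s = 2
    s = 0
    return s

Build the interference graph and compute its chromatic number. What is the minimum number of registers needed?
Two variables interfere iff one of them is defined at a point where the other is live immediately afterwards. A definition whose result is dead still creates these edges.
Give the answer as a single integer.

Answer: 3

Analysis:
def/use:
  b0: def={f,x} ue=∅
  b1: def={k,m} ue=∅
  b2: def={s} ue=∅
  b3: def={m} ue={x}
  b4: def={f,u} ue={x}
  b5: def={k,m} ue=∅
  b6: def={s,x} ue={x}

Backward fixpoint:
  live b0: ∅→{x}
  live b1: {x}→{x}
  live b2: {x}→{x}
  live b3: {x}→{x}
  live b4: {x}→{x}
  live b5: ∅→∅
  live b6: {x}→∅

Interfere edges:
  f↔{x}
  k↔{m,x}
  m↔{k,x}
  s↔{x}
  u↔{x}
  x↔{f,k,m,s,u}

Registers:
  {k,m,x} pairwise interfere (3-clique) ⇒ χ ≥ 3
  assign f→r1 k→r1 m→r2 s→r1 u→r1 x→r0 — no edge inside a register ⇒ χ ≤ 3
  χ = 3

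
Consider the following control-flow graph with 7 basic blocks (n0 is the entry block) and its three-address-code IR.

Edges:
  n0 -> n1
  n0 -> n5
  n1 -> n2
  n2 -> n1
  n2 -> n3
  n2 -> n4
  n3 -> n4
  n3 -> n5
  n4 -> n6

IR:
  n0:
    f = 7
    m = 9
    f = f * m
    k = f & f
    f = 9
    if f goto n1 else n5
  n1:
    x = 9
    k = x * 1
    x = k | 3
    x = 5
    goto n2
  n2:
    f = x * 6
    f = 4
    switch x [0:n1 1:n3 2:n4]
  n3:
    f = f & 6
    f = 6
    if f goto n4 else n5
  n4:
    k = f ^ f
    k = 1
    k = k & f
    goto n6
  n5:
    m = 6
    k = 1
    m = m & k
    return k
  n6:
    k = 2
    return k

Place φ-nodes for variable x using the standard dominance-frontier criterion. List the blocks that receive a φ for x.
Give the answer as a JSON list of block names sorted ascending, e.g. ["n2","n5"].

idom tree: n1←n0 n2←n1 n3←n2 n4←n2 n5←n0 n6←n4
Dom at joins:
  n1: preds {n0,n2}: {n0} ∩ {n0,n1,n2} = {n0}; idom=n0
  n4: preds {n2,n3}: {n0,n1,n2} ∩ {n0,n1,n2,n3} = {n0,n1,n2}; idom=n2
  n5: preds {n0,n3}: {n0} ∩ {n0,n1,n2,n3} = {n0}; idom=n0

Frontier:
  join n1 pred n0: · stop@n0
  join n1 pred n2: n2→n1 stop@n0
  join n4 pred n2: · stop@n2
  join n4 pred n3: n3 stop@n2
  join n5 pred n0: · stop@n0
  join n5 pred n3: n3→n2→n1 stop@n0
  DF(n0)=∅
  DF(n1)={n1,n5}
  DF(n2)={n1,n5}
  DF(n3)={n4,n5}
  DF(n4)=∅
  DF(n5)=∅
  DF(n6)=∅

φ for x: defs {n1}
  DF⁺ = {n1,n5}

Answer: ["n1", "n5"]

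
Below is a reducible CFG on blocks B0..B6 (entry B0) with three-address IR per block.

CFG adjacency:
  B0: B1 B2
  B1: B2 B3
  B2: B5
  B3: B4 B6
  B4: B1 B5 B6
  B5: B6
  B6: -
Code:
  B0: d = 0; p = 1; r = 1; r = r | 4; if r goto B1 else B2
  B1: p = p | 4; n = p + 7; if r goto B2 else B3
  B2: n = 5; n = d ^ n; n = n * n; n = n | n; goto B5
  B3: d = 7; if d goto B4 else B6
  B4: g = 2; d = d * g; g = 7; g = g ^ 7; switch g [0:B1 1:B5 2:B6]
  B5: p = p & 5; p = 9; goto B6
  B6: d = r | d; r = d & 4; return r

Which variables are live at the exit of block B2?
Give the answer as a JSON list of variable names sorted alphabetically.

def/use:
  B0: {d,p,r} / ∅
  B1: {n,p} / {p,r}
  B2: {n} / {d}
  B3: {d} / ∅
  B4: {d,g} / {d}
  B5: {p} / {p}
  B6: {d,r} / {d,r}

Live sets:
  live B0: ∅→{d,p,r}
  live B1: {d,p,r}→{d,p,r}
  live B2: {d,p,r}→{d,p,r}
  live B3: {p,r}→{d,p,r}
  live B4: {d,p,r}→{d,p,r}
  live B5: {d,p,r}→{d,r}
  live B6: {d,r}→∅

live-out(B2) = ["d", "p", "r"]

Answer: ["d", "p", "r"]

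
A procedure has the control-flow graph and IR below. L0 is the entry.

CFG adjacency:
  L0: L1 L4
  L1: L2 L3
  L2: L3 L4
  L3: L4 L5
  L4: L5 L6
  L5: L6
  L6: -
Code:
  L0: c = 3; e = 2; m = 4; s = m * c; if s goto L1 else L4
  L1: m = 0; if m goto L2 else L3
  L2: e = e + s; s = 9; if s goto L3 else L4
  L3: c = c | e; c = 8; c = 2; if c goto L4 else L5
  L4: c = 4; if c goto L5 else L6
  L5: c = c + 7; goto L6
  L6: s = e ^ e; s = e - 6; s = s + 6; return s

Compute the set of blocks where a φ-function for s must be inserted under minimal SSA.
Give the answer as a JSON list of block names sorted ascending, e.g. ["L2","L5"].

idom tree: L1←L0 L2←L1 L3←L1 L4←L0 L5←L0 L6←L0
Dom at joins:
  L3: preds {L1,L2}: {L0,L1} ∩ {L0,L1,L2} = {L0,L1}; idom=L1
  L4: preds {L0,L2,L3}: {L0} ∩ {L0,L1,L2} ∩ {L0,L1,L3} = {L0}; idom=L0
  L5: preds {L3,L4}: {L0,L1,L3} ∩ {L0,L4} = {L0}; idom=L0
  L6: preds {L4,L5}: {L0,L4} ∩ {L0,L5} = {L0}; idom=L0

DF walk-up:
  L3←L1: walk · to L1
  L3←L2: walk L2 to L1
  L4←L0: walk · to L0
  L4←L2: walk L2→L1 to L0
  L4←L3: walk L3→L1 to L0
  L5←L3: walk L3→L1 to L0
  L5←L4: walk L4 to L0
  L6←L4: walk L4 to L0
  L6←L5: walk L5 to L0
  L0: DF=∅
  L1: DF={L4,L5}
  L2: DF={L3,L4}
  L3: DF={L4,L5}
  L4: DF={L5,L6}
  L5: DF={L6}
  L6: DF=∅

φ for s: defs {L0,L2,L6}
  DF⁺ = {L3,L4,L5,L6}

Answer: ["L3", "L4", "L5", "L6"]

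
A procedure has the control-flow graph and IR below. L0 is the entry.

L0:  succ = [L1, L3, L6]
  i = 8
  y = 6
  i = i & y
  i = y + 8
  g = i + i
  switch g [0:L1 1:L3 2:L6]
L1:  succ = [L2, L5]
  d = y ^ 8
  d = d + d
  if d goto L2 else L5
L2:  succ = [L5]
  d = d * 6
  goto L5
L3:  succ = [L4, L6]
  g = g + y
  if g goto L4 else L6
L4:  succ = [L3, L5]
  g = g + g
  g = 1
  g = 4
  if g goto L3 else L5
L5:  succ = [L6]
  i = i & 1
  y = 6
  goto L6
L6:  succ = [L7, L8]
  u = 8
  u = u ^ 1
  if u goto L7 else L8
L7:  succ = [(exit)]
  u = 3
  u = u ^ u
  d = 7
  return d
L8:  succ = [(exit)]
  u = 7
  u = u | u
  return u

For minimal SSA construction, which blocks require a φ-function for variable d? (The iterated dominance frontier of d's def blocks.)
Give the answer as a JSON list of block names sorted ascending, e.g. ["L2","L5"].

Answer: ["L5", "L6"]

Analysis:
idom tree: L1←L0 L2←L1 L3←L0 L4←L3 L5←L0 L6←L0 L7←L6 L8←L6
Join-block Dom:
  L3: preds {L0,L4}: {L0} ∩ {L0,L3,L4} = {L0}; idom=L0
  L5: preds {L1,L2,L4}: {L0,L1} ∩ {L0,L1,L2} ∩ {L0,L3,L4} = {L0}; idom=L0
  L6: preds {L0,L3,L5}: {L0} ∩ {L0,L3} ∩ {L0,L5} = {L0}; idom=L0

DF derivation:
  L3←L0: walk · to L0
  L3←L4: walk L4→L3 to L0
  L5←L1: walk L1 to L0
  L5←L2: walk L2→L1 to L0
  L5←L4: walk L4→L3 to L0
  L6←L0: walk · to L0
  L6←L3: walk L3 to L0
  L6←L5: walk L5 to L0
  DF(L0)=∅
  DF(L1)={L5}
  DF(L2)={L5}
  DF(L3)={L3,L5,L6}
  DF(L4)={L3,L5}
  DF(L5)={L6}
  DF(L6)=∅
  DF(L7)=∅
  DF(L8)=∅

φ for d: defs {L1,L2,L7}
  DF⁺ = {L5,L6}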